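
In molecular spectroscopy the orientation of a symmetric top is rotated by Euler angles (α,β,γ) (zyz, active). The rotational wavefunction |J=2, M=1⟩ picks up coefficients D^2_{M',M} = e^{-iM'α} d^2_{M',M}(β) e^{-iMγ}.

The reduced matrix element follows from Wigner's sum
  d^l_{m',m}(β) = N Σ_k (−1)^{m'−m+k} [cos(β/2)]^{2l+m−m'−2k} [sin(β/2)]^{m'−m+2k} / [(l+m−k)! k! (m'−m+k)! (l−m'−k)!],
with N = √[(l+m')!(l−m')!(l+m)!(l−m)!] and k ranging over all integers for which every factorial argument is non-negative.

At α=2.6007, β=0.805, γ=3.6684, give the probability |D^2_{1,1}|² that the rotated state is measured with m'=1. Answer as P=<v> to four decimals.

D^2_{1,1}(2.6007,0.805,3.6684) = e^{-i·1·2.6007}·d^2_{1,1}(0.805)·e^{-i·1·3.6684}. Compute d first:
c=cos(0.805/2)=0.920085, s=sin(0.805/2)=0.391720; N=√[6·1·6·1]=6.000000
k: max(0,(1)−(1))=0 … min(2+(1),2−(1))=1
  k=0: (−1)^0·6.0000/(6)·0.9201^4·0.3917^0 = +0.716656
  k=1: (−1)^1·6.0000/(2)·0.9201^2·0.3917^2 = -0.389698
d^2_{1,1}(0.805) = +0.716656 -0.389698 = +0.326959
|D^2_{1,1}|² = |d^2_{1,1}(β)|² = (+0.326959)² = 0.106902 (the z-rotation phases have unit modulus)

P=0.1069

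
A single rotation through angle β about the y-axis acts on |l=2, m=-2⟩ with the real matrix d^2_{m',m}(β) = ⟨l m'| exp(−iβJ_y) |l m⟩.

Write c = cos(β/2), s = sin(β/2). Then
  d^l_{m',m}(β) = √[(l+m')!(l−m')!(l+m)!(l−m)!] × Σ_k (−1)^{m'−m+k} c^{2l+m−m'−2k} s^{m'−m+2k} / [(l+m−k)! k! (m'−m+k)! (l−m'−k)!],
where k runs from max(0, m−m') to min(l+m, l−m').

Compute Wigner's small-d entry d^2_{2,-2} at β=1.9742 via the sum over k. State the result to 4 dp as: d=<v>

d^2_{2,-2}(β=1.9742) via Wigner's sum:
With c≡cos(β/2)=0.551112 and s≡sin(β/2)=0.834431, N=[24·1·1·24]^{1/2}=24.000000
k∈{0} keeps every argument non-negative
  k=0: (−1)^4·24.0000/(24)·0.5511^0·0.8344^4 = +0.484800
d^2_{2,-2}(1.9742) = +0.484800

d=0.4848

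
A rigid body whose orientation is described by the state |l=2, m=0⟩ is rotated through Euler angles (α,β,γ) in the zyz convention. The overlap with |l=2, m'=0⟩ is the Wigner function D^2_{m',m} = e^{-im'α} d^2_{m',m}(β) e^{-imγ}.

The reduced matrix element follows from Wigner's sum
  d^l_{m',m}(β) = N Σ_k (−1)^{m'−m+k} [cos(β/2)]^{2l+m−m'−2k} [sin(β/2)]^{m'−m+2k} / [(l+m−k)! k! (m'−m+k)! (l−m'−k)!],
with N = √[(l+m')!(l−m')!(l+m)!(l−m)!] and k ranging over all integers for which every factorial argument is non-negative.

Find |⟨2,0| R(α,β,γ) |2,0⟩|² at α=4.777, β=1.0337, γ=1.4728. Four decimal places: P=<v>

D^2_{0,0}(4.777,1.0337,1.4728) = e^{-i·0·4.777}·d^2_{0,0}(1.0337)·e^{-i·0·1.4728}. Compute d first:
Half-angle: c=0.869380, s=0.494144. N=√(2·2·2·2)=4.000000
The bounds max(0,m−m')=0 and min(l+m,l−m')=2 give 3 terms
  k=0: (−1)^0·4.0000/(4)·0.8694^4·0.4941^0 = +0.571266
  k=1: (−1)^1·4.0000/(1)·0.8694^2·0.4941^2 = -0.738221
  k=2: (−1)^2·4.0000/(4)·0.8694^0·0.4941^4 = +0.059623
d^2_{0,0}(1.0337) = +0.571266 -0.738221 +0.059623 = -0.107332
|D^2_{0,0}|² = |d^2_{0,0}(β)|² = (-0.107332)² = 0.011520 (the z-rotation phases have unit modulus)

P=0.0115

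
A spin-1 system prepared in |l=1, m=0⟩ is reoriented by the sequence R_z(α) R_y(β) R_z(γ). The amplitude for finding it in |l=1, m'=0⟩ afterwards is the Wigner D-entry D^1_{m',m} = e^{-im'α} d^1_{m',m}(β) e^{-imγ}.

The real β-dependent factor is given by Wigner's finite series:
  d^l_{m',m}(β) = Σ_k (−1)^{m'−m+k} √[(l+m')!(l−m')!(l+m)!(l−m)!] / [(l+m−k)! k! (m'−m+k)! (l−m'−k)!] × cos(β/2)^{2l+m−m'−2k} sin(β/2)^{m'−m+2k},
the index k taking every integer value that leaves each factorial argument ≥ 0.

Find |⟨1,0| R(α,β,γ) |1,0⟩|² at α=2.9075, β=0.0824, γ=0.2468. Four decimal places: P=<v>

D^1_{0,0}(2.9075,0.0824,0.2468) = e^{-i·0·2.9075}·d^1_{0,0}(0.0824)·e^{-i·0·0.2468}. Compute d first:
c=cos(0.0824/2)=0.999151, s=sin(0.0824/2)=0.041188; N=√[1·1·1·1]=1.000000
Admissible k: 0..1 (factorial args all ≥0)
  k=0: (−1)^0·1.0000/(1)·0.9992^2·0.0412^0 = +0.998304
  k=1: (−1)^1·1.0000/(1)·0.9992^0·0.0412^2 = -0.001696
d^1_{0,0}(0.0824) = +0.998304 -0.001696 = +0.996607
|D^1_{0,0}|² = |d^1_{0,0}(β)|² = (+0.996607)² = 0.993226 (the z-rotation phases have unit modulus)

P=0.9932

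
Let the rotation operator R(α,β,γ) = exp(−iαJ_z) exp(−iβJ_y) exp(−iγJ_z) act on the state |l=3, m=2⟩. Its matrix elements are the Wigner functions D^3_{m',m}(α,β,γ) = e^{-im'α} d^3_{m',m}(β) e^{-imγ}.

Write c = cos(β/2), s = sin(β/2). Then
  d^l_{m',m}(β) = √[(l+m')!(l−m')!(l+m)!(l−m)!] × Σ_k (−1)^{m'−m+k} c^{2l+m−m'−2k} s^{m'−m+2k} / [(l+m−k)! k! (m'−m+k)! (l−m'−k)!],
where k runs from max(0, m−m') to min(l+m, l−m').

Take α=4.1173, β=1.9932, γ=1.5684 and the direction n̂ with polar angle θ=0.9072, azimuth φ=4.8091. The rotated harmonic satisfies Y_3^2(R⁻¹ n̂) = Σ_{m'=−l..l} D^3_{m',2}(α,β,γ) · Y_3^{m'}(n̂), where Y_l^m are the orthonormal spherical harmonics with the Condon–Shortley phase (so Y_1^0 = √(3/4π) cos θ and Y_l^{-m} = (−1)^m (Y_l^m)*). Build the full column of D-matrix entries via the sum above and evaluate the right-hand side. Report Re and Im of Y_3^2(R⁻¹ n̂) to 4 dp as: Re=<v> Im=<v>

Need the full column D^3_{m',2} for m'=−3..3 at α=4.1173, β=1.9932, γ=1.5684.
cos(β/2)=0.543160, sin(β/2)=0.839629
d^3_{-3,2}: single k=5 term ⇒ +0.555189;  D = -0.543029+0.115560i
d^3_{-2,2}: k∈[4..5] ⇒ +0.733121 -0.350368 = +0.382753;  D = +0.143892-0.354676i
d^3_{-1,2}: k∈[3..4] ⇒ +0.599896 -0.716746 = -0.116850;  D = -0.065039-0.097076i
d^3_{0,2}: k∈[2..3] ⇒ +0.336084 -0.803094 = -0.467010;  D = +0.467005+0.002238i
d^3_{1,2}: k∈[1..2] ⇒ +0.125524 -0.599896 = -0.474372;  D = -0.267804+0.391548i
d^3_{2,2}: k∈[0..1] ⇒ +0.025678 -0.306801 = -0.281123;  D = -0.103183-0.261502i
d^3_{3,2}: single k=0 term ⇒ -0.097231;  D = +0.094903+0.021149i
Y_3^{m'}(θ=0.9072,φ=4.8091) and Σ D·Y over m':
  (-0.5430+0.1156i)·(-0.0584-0.1955i)  (+0.1439-0.3547i)·(-0.3834+0.0751i)  (-0.0650-0.0971i)·(+0.0221+0.2273i)  (+0.4670+0.0022i)·(-0.2535+0.0000i)  (-0.2678+0.3915i)·(-0.0221+0.2273i)  (-0.1032-0.2615i)·(-0.3834-0.0751i)  (+0.0949+0.0211i)·(+0.0584-0.1955i)
Y_3^2(R⁻¹ n̂) = -0.125530+0.249864i

Re=-0.1255 Im=0.2499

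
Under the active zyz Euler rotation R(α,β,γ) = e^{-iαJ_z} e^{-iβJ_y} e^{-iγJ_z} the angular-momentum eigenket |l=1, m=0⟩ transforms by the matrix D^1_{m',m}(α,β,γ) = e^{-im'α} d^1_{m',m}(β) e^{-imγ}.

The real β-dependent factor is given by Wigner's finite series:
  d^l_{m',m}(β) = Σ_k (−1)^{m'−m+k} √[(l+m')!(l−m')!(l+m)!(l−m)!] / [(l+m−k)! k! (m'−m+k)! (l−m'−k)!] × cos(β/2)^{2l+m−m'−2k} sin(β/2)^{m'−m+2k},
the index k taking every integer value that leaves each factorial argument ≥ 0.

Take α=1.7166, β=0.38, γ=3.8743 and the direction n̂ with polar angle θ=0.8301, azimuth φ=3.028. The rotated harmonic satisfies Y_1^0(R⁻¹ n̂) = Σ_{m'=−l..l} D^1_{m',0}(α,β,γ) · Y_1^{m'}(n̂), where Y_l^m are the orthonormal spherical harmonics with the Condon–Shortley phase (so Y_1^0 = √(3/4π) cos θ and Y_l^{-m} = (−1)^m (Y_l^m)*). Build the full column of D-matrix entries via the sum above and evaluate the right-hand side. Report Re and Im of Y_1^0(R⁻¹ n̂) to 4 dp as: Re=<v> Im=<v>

Re=0.3405 Im=0.0000

Need the full column D^1_{m',0} for m'=−1..1 at α=1.7166, β=0.38, γ=3.8743.
cos(β/2)=0.982004, sin(β/2)=0.188859
d^1_{-1,0}: single k=1 term ⇒ +0.262280;  D = -0.038106+0.259497i
d^1_{0,0}: k∈[0..1] ⇒ +0.964332 -0.035668 = +0.928665;  D = +0.928665+0.000000i
d^1_{1,0}: single k=0 term ⇒ -0.262280;  D = +0.038106+0.259497i
Y_1^{m'}(θ=0.8301,φ=3.028) and Σ D·Y over m':
  (-0.0381+0.2595i)·(-0.2533-0.0289i)  (+0.9287+0.0000i)·(+0.3297+0.0000i)  (+0.0381+0.2595i)·(+0.2533-0.0289i)
Y_1^0(R⁻¹ n̂) = +0.340496+0.000000i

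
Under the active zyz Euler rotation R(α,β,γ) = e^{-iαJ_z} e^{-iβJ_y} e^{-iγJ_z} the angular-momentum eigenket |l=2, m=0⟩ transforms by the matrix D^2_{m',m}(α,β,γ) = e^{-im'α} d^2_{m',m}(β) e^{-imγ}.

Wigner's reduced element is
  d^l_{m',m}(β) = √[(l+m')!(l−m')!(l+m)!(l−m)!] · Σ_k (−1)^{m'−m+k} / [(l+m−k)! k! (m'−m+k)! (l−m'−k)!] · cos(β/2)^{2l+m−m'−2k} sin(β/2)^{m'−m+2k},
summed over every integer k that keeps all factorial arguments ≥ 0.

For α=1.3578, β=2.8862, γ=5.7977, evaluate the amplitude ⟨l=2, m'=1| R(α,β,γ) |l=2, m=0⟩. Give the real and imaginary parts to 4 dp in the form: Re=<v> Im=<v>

Re=0.0633 Im=-0.2926

First d^2_{1,0}(β=2.8862), then the phase factors e^{-i(1)α} and e^{-i(0)γ}:
With c≡cos(β/2)=0.127350 and s≡sin(β/2)=0.991858, N=[6·1·2·2]^{1/2}=4.898979
k: max(0,(0)−(1))=0 … min(2+(0),2−(1))=1
  k=0: (−1)^1·4.8990/(2)·0.1273^3·0.9919^1 = -0.005018
  k=1: (−1)^2·4.8990/(2)·0.1273^1·0.9919^3 = +0.304384
d^2_{1,0}(2.8862) = -0.005018 +0.304384 = +0.299366
D = (+0.211389-0.977402i)·(+0.299366)·(+1.000000+0.000000i) = +0.063283-0.292601i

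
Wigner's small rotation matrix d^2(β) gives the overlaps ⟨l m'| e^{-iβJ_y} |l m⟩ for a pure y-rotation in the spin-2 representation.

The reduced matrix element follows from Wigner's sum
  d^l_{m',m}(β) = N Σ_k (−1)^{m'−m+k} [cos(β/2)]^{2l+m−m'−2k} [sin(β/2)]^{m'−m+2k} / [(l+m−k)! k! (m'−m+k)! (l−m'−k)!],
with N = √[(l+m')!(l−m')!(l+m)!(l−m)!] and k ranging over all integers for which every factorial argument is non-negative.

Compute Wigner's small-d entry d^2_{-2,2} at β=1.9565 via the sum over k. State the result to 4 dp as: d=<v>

d^2_{-2,2}(β=1.9565) via Wigner's sum:
c=cos(1.9565/2)=0.558475, s=sin(1.9565/2)=0.829521; N=√[1·24·24·1]=24.000000
k∈{4} keeps every argument non-negative
  k=4: (−1)^0·24.0000/(24)·0.5585^0·0.8295^4 = +0.473489
d^2_{-2,2}(1.9565) = +0.473489

d=0.4735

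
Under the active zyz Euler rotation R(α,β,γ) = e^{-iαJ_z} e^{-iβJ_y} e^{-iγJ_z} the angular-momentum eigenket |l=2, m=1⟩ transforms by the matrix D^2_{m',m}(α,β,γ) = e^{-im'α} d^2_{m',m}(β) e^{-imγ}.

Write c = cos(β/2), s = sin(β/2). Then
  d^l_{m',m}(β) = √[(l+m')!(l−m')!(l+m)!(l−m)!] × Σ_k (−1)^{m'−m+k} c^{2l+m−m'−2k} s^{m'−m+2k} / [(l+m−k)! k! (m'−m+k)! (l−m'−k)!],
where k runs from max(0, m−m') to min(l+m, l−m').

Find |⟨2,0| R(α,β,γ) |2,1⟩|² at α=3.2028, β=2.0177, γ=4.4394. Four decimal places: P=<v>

P=0.2278

D^2_{0,1}(3.2028,2.0177,4.4394) = e^{-i·0·3.2028}·d^2_{0,1}(2.0177)·e^{-i·1·4.4394}. Compute d first:
Half-angle: c=0.532834, s=0.846220. N=√(2·2·6·1)=4.898979
k: max(0,(1)−(0))=1 … min(2+(1),2−(0))=2
  k=1: (−1)^0·4.8990/(2)·0.5328^3·0.8462^1 = +0.313570
  k=2: (−1)^1·4.8990/(2)·0.5328^1·0.8462^3 = -0.790892
d^2_{0,1}(2.0177) = +0.313570 -0.790892 = -0.477321
|D^2_{0,1}|² = |d^2_{0,1}(β)|² = (-0.477321)² = 0.227836 (the z-rotation phases have unit modulus)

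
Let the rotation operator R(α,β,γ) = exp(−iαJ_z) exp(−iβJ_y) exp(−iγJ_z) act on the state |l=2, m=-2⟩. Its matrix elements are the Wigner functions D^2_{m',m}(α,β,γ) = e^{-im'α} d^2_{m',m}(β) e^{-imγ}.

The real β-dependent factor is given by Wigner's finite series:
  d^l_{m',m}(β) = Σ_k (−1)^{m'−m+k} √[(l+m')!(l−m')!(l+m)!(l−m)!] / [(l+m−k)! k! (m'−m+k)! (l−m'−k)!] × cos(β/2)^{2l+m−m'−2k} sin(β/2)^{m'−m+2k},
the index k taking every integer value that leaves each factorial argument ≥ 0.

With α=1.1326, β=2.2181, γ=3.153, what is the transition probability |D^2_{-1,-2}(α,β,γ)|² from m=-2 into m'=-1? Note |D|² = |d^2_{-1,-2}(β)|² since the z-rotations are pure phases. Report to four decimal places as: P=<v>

First d^2_{-1,-2}(β=2.2181), then the phase factors e^{-i(-1)α} and e^{-i(-2)γ}:
Half-angle: c=0.445512, s=0.895276. N=√(1·6·1·24)=12.000000
k: max(0,(-2)−(-1))=0 … min(2+(-2),2−(-1))=0
  k=0: (−1)^1·12.0000/(6)·0.4455^3·0.8953^1 = -0.158331
d^2_{-1,-2}(2.2181) = -0.158331
|D^2_{-1,-2}|² = |d^2_{-1,-2}(β)|² = (-0.158331)² = 0.025069 (the z-rotation phases have unit modulus)

P=0.0251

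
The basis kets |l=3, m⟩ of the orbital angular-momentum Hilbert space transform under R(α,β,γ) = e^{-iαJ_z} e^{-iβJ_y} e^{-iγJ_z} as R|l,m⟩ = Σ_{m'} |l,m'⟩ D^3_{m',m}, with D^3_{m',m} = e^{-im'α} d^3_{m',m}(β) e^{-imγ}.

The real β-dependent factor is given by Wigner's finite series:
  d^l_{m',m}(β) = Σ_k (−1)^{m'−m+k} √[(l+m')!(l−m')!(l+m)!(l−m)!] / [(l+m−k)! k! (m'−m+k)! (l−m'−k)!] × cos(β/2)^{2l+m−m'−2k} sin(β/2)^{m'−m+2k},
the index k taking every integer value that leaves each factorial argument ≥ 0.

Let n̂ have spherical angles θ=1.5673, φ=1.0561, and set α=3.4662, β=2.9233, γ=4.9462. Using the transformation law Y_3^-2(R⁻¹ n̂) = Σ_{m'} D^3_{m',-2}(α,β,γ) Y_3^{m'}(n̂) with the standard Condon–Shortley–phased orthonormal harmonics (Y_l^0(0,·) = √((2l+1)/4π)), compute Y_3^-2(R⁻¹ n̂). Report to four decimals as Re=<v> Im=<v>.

Re=-0.0614 Im=0.1517

Need the full column D^3_{m',-2} for m'=−3..3 at α=3.4662, β=2.9233, γ=4.9462.
cos(β/2)=0.108930, sin(β/2)=0.994049
d^3_{-3,-2}: single k=1 term ⇒ +0.000037;  D = +0.000005+0.000037i
d^3_{-2,-2}: k∈[0..1] ⇒ +0.000002 -0.000696 = -0.000694;  D = +0.000304+0.000624i
d^3_{-1,-2}: k∈[0..1] ⇒ -0.000048 +0.008030 = +0.007981;  D = +0.005605+0.005682i
d^3_{0,-2}: k∈[0..1] ⇒ +0.000762 -0.063458 = -0.062696;  D = +0.055965+0.028261i
d^3_{1,-2}: k∈[0..1] ⇒ -0.008030 +0.334339 = +0.326309;  D = +0.322978+0.046508i
d^3_{2,-2}: k∈[0..1] ⇒ +0.057929 -0.964824 = -0.906895;  D = +0.891983-0.163782i
d^3_{3,-2}: single k=0 term ⇒ -0.258978;  D = -0.226500+0.125567i
Y_3^{m'}(θ=1.5673,φ=1.0561) and Σ D·Y over m':
  (+0.0000+0.0000i)·(-0.4171+0.0111i)  (+0.0003+0.0006i)·(-0.0018-0.0031i)  (+0.0056+0.0057i)·(-0.1591+0.2813i)  (+0.0560+0.0283i)·(-0.0039+0.0000i)  (+0.3230+0.0465i)·(+0.1591+0.2813i)  (+0.8920-0.1638i)·(-0.0018+0.0031i)  (-0.2265+0.1256i)·(+0.4171+0.0111i)
Y_3^-2(R⁻¹ n̂) = -0.061418+0.151673i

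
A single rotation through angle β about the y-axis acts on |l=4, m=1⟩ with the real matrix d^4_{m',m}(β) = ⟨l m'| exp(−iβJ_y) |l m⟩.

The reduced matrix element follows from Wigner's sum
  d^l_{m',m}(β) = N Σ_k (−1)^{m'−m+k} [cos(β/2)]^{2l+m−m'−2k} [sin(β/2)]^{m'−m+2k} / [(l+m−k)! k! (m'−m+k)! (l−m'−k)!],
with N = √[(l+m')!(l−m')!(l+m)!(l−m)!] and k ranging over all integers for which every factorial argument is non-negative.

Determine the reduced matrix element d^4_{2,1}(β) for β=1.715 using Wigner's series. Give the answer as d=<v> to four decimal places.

d=-0.0442

d^4_{2,1}(β=1.715) via Wigner's sum:
With c≡cos(β/2)=0.654330 and s≡sin(β/2)=0.756209, N=[720·2·120·6]^{1/2}=1018.233765
k∈{0,1,2} keeps every argument non-negative
  k=0: (−1)^1·1018.2338/(240)·0.6543^7·0.7562^1 = -0.164762
  k=1: (−1)^2·1018.2338/(48)·0.6543^5·0.7562^3 = +1.100313
  k=2: (−1)^3·1018.2338/(72)·0.6543^3·0.7562^5 = -0.979750
d^4_{2,1}(1.715) = -0.164762 +1.100313 -0.979750 = -0.044198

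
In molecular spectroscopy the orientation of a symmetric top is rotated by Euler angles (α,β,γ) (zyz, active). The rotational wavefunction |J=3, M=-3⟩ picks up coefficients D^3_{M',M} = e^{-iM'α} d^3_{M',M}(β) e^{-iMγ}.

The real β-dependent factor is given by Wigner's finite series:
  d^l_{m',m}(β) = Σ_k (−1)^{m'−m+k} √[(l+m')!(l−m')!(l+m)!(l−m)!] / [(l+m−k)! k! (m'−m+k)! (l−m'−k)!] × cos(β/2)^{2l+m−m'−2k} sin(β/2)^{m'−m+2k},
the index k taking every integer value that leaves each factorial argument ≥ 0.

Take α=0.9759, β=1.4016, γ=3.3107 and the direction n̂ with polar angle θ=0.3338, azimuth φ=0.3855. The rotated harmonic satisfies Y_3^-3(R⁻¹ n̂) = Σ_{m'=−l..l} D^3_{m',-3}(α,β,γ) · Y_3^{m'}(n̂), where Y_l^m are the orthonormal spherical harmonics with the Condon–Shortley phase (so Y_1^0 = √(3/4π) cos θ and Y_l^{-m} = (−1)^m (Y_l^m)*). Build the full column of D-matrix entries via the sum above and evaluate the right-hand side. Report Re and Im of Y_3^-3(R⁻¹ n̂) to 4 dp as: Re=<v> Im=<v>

Need the full column D^3_{m',-3} for m'=−3..3 at α=0.9759, β=1.4016, γ=3.3107.
cos(β/2)=0.764327, sin(β/2)=0.644829
d^3_{-3,-3}: single k=0 term ⇒ +0.199376;  D = +0.190855+0.057667i
d^3_{-2,-3}: single k=0 term ⇒ -0.412017;  D = -0.319732+0.259864i
d^3_{-1,-3}: single k=0 term ⇒ +0.549605;  D = -0.048070-0.547499i
d^3_{0,-3}: single k=0 term ⇒ -0.535410;  D = +0.467974+0.260123i
d^3_{1,-3}: single k=0 term ⇒ +0.391185;  D = -0.349020+0.176666i
d^3_{2,-3}: single k=0 term ⇒ -0.208727;  D = +0.026296-0.207064i
d^3_{3,-3}: single k=0 term ⇒ +0.071890;  D = +0.053990+0.047469i
Y_3^{m'}(θ=0.3338,φ=0.3855) and Σ D·Y over m':
  (+0.1909+0.0577i)·(+0.0059-0.0134i)  (-0.3197+0.2599i)·(+0.0743-0.0722i)  (-0.0481-0.5475i)·(+0.3398-0.1379i)  (+0.4680+0.2601i)·(+0.5159+0.0000i)  (-0.3490+0.1767i)·(-0.3398-0.1379i)  (+0.0263-0.2071i)·(+0.0743+0.0722i)  (+0.0540+0.0475i)·(-0.0059-0.0134i)
Y_3^-3(R⁻¹ n̂) = +0.306697-0.031422i

Re=0.3067 Im=-0.0314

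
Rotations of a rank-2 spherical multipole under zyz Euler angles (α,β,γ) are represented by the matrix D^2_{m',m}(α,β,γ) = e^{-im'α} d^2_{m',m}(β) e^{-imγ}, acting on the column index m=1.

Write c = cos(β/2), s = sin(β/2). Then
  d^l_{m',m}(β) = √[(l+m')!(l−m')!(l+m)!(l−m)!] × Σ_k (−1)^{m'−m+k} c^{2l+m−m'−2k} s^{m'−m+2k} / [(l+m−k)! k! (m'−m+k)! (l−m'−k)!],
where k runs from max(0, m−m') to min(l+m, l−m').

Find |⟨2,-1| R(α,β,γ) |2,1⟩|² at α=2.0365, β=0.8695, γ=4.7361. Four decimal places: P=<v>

P=0.1651

First d^2_{-1,1}(β=0.8695), then the phase factors e^{-i(-1)α} and e^{-i(1)γ}:
Half-angle: c=0.906975, s=0.421184. N=√(1·6·6·1)=6.000000
k∈{2,3} keeps every argument non-negative
  k=2: (−1)^0·6.0000/(2)·0.9070^2·0.4212^2 = +0.437779
  k=3: (−1)^1·6.0000/(6)·0.9070^0·0.4212^4 = -0.031469
d^2_{-1,1}(0.8695) = +0.437779 -0.031469 = +0.406310
|D^2_{-1,1}|² = |d^2_{-1,1}(β)|² = (+0.406310)² = 0.165088 (the z-rotation phases have unit modulus)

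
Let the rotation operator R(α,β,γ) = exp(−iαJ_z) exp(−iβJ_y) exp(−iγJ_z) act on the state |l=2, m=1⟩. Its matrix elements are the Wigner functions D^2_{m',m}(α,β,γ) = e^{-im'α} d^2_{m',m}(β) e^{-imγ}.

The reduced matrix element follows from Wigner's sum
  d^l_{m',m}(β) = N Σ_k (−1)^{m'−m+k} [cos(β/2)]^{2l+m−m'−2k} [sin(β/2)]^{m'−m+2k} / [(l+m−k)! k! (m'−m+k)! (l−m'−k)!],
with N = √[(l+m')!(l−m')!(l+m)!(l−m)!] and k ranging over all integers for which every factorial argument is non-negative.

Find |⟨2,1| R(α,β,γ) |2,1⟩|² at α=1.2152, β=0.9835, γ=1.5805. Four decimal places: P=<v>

P=0.0071

Split into d^2_{1,1}(β=0.9835) × two z-phases.
Half-angle: c=0.881508, s=0.472169. N=√(6·1·6·1)=6.000000
k: max(0,(1)−(1))=0 … min(2+(1),2−(1))=1
  k=0: (−1)^0·6.0000/(6)·0.8815^4·0.4722^0 = +0.603816
  k=1: (−1)^1·6.0000/(2)·0.8815^2·0.4722^2 = -0.519720
d^2_{1,1}(0.9835) = +0.603816 -0.519720 = +0.084097
|D^2_{1,1}|² = |d^2_{1,1}(β)|² = (+0.084097)² = 0.007072 (the z-rotation phases have unit modulus)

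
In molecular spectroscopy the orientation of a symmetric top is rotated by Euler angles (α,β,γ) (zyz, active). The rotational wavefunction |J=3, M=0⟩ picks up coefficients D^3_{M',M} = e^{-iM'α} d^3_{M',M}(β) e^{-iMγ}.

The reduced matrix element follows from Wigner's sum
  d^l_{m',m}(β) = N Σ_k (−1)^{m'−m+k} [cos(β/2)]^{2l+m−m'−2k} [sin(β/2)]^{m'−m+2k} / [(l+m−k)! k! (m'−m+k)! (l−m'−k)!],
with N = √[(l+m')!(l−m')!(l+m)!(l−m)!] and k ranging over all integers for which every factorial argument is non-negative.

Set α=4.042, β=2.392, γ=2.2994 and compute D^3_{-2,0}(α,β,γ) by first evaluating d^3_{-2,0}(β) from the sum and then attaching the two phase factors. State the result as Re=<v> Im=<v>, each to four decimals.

First d^3_{-2,0}(β=2.392), then the phase factors e^{-i(-2)α} and e^{-i(0)γ}:
Half-angle: c=0.366083, s=0.930582. N=√(1·120·6·6)=65.726707
The bounds max(0,m−m')=2 and min(l+m,l−m')=3 give 2 terms
  k=2: (−1)^0·65.7267/(12)·0.3661^4·0.9306^2 = +0.085190
  k=3: (−1)^1·65.7267/(12)·0.3661^2·0.9306^4 = -0.550476
d^3_{-2,0}(2.392) = +0.085190 -0.550476 = -0.465286
Phases: e^{-i·(-2)·4.042}=-0.227995+0.973662i, e^{-i·(0)·2.2994}=+1.000000+0.000000i ⇒ D=+0.106083-0.453032i

Re=0.1061 Im=-0.4530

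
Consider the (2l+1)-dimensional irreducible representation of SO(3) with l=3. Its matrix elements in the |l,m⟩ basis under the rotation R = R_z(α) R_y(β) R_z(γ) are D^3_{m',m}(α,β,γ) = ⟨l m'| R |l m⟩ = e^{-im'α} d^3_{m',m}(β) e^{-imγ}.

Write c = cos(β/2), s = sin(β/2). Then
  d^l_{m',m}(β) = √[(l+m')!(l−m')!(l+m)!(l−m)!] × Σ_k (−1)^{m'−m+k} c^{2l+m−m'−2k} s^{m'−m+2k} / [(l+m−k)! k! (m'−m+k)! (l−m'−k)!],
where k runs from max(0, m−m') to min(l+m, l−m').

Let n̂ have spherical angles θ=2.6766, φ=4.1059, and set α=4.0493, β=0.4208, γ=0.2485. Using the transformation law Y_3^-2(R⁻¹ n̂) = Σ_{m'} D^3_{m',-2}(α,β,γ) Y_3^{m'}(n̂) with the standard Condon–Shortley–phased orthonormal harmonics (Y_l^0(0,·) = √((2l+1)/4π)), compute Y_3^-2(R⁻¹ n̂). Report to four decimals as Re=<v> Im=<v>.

Re=-0.3522 Im=-0.1621

Need the full column D^3_{m',-2} for m'=−3..3 at α=4.0493, β=0.4208, γ=0.2485.
cos(β/2)=0.977947, sin(β/2)=0.208851
d^3_{-3,-2}: single k=1 term ⇒ +0.457604;  D = +0.456194+0.035898i
d^3_{-2,-2}: k∈[0..1] ⇒ +0.874768 -0.199483 = +0.675286;  D = -0.456143+0.497940i
d^3_{-1,-2}: k∈[0..1] ⇒ -0.590764 +0.053887 = -0.536877;  D = +0.088760+0.529489i
d^3_{0,-2}: k∈[0..1] ⇒ +0.218523 -0.009966 = +0.208556;  D = +0.183324+0.099438i
d^3_{1,-2}: k∈[0..1] ⇒ -0.053887 +0.001229 = -0.052658;  D = +0.048279-0.021024i
d^3_{2,-2}: k∈[0..1] ⇒ +0.009098 -0.000083 = +0.009015;  D = +0.002251-0.008729i
d^3_{3,-2}: single k=0 term ⇒ -0.000952;  D = -0.000580-0.000755i
Y_3^{m'}(θ=2.6766,φ=4.1059) and Σ D·Y over m':
  (+0.4562+0.0359i)·(+0.0365+0.0093i)  (-0.4561+0.4979i)·(+0.0643+0.1720i)  (+0.0888+0.5295i)·(-0.2474+0.3566i)  (+0.1833+0.0994i)·(-0.3318+0.0000i)  (+0.0483-0.0210i)·(+0.2474+0.3566i)  (+0.0023-0.0087i)·(+0.0643-0.1720i)  (-0.0006-0.0008i)·(-0.0365+0.0093i)
Y_3^-2(R⁻¹ n̂) = -0.352180-0.162138i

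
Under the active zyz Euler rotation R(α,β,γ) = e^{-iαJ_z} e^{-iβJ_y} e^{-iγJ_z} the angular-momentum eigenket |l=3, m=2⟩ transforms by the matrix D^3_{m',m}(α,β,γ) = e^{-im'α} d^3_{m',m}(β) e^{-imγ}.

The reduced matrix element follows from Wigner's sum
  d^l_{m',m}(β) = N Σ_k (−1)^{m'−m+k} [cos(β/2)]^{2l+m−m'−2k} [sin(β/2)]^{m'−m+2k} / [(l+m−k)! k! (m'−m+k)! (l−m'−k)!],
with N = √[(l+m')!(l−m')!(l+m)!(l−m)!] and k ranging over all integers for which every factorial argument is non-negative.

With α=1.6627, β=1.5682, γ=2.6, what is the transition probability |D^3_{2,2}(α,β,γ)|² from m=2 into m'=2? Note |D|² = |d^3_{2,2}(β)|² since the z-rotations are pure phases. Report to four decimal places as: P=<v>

P=0.2506

Split into d^3_{2,2}(β=1.5682) × two z-phases.
Half-angle: c=0.708024, s=0.706188. N=√(120·1·120·1)=120.000000
The bounds max(0,m−m')=0 and min(l+m,l−m')=1 give 2 terms
  k=0: (−1)^0·120.0000/(120)·0.7080^6·0.7062^0 = +0.125976
  k=1: (−1)^1·120.0000/(24)·0.7080^4·0.7062^2 = -0.626618
d^3_{2,2}(1.5682) = +0.125976 -0.626618 = -0.500642
|D^3_{2,2}|² = |d^3_{2,2}(β)|² = (-0.500642)² = 0.250643 (the z-rotation phases have unit modulus)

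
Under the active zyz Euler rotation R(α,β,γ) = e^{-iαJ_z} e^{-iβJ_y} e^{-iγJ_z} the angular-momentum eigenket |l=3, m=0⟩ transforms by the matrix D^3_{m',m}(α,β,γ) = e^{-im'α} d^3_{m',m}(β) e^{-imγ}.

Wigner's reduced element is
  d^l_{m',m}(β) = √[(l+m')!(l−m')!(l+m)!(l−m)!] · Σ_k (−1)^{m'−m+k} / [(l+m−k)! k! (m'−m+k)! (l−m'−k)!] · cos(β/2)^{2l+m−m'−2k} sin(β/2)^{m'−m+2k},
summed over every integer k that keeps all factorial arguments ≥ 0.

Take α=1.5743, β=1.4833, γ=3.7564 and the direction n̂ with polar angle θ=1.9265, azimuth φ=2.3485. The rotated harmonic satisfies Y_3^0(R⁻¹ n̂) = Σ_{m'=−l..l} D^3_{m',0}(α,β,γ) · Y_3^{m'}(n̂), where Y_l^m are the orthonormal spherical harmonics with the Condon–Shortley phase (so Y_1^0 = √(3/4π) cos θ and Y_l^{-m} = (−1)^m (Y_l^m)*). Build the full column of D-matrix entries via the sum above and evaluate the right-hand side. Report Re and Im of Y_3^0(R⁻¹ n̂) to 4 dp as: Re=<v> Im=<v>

Re=-0.2306 Im=0.0000

Need the full column D^3_{m',0} for m'=−3..3 at α=1.5743, β=1.4833, γ=3.7564.
cos(β/2)=0.737355, sin(β/2)=0.675505
d^3_{-3,0}: single k=3 term ⇒ +0.552626;  D = +0.005809-0.552596i
d^3_{-2,0}: k∈[2..3] ⇒ +0.738797 -0.620054 = +0.118743;  D = -0.118740-0.000832i
d^3_{-1,0}: k∈[1..3] ⇒ +0.510038 -1.284187 +0.359262 = -0.414887;  D = +0.001454-0.414884i
d^3_{0,0}: k∈[0..3] ⇒ +0.160716 -1.213967 +1.018852 -0.095011 = -0.129409;  D = -0.129409+0.000000i
d^3_{1,0}: k∈[0..2] ⇒ -0.510038 +1.284187 -0.359262 = +0.414887;  D = -0.001454-0.414884i
d^3_{2,0}: k∈[0..1] ⇒ +0.738797 -0.620054 = +0.118743;  D = -0.118740+0.000832i
d^3_{3,0}: single k=0 term ⇒ -0.552626;  D = -0.005809-0.552596i
Y_3^{m'}(θ=1.9265,φ=2.3485) and Σ D·Y over m':
  (+0.0058-0.5526i)·(+0.2486-0.2373i)  (-0.1187-0.0008i)·(+0.0048-0.3127i)  (+0.0015-0.4149i)·(+0.0837+0.0850i)  (-0.1294+0.0000i)·(+0.3111+0.0000i)  (-0.0015-0.4149i)·(-0.0837+0.0850i)  (-0.1187+0.0008i)·(+0.0048+0.3127i)  (-0.0058-0.5526i)·(-0.2486-0.2373i)
Y_3^0(R⁻¹ n̂) = -0.230593+0.000000i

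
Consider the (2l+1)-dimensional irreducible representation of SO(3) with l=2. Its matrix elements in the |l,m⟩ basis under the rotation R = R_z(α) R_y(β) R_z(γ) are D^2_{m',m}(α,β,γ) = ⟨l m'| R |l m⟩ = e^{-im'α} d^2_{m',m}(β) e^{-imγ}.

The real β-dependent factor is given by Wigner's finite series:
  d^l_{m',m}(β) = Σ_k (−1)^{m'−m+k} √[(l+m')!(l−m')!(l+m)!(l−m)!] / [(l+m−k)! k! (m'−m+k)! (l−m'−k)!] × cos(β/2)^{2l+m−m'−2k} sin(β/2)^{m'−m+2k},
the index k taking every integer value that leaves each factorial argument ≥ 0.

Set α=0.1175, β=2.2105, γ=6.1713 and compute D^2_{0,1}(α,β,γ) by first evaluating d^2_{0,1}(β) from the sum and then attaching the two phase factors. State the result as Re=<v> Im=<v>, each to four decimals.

Split into d^2_{0,1}(β=2.2105) × two z-phases.
Half-angle: c=0.448911, s=0.893576. N=√(2·2·6·1)=4.898979
The bounds max(0,m−m')=1 and min(l+m,l−m')=2 give 2 terms
  k=1: (−1)^0·4.8990/(2)·0.4489^3·0.8936^1 = +0.198011
  k=2: (−1)^1·4.8990/(2)·0.4489^1·0.8936^3 = -0.784569
d^2_{0,1}(2.2105) = +0.198011 -0.784569 = -0.586558
Attach z-rotation phases: D = e^{-i(0)(0.1175)}·(-0.586558)·e^{-i(1)(6.1713)} = -0.582891-0.065490i

Re=-0.5829 Im=-0.0655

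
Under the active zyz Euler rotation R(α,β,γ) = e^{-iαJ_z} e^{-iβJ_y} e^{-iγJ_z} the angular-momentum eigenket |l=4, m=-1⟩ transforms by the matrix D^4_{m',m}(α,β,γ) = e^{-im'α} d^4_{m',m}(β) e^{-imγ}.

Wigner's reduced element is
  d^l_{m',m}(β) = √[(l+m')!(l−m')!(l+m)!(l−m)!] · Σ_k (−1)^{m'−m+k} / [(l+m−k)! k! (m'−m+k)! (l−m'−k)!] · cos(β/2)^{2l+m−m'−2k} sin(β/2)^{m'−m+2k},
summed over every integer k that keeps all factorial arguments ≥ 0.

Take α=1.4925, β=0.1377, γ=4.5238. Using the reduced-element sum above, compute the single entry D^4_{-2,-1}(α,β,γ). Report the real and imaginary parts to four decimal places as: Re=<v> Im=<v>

Split into d^4_{-2,-1}(β=0.1377) × two z-phases.
With c≡cos(β/2)=0.997631 and s≡sin(β/2)=0.068796, N=[2·720·6·120]^{1/2}=1018.233765
k: max(0,(-1)−(-2))=1 … min(4+(-1),4−(-2))=3
  k=1: (−1)^0·1018.2338/(240)·0.9976^7·0.0688^1 = +0.287069
  k=2: (−1)^1·1018.2338/(48)·0.9976^5·0.0688^3 = -0.006826
  k=3: (−1)^2·1018.2338/(72)·0.9976^3·0.0688^5 = +0.000022
d^4_{-2,-1}(0.1377) = +0.287069 -0.006826 +0.000022 = +0.280265
Phases: e^{-i·(-2)·1.4925}=-0.987764+0.155953i, e^{-i·(-1)·4.5238}=-0.187473-0.982270i ⇒ D=+0.094833+0.263733i

Re=0.0948 Im=0.2637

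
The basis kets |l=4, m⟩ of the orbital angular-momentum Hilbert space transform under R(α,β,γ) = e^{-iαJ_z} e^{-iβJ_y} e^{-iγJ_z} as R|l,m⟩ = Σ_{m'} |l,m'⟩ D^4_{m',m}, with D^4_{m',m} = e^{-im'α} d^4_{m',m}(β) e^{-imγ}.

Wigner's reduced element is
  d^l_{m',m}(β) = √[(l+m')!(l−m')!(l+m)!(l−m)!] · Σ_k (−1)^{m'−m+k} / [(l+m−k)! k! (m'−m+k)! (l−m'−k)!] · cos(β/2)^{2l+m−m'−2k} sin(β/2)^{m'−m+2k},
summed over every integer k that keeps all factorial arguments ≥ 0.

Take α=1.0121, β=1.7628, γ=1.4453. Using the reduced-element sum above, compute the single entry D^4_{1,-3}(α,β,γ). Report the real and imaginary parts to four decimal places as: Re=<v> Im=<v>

Re=-0.0883 Im=-0.0163

D^4_{1,-3}(1.0121,1.7628,1.4453) = e^{-i·1·1.0121}·d^4_{1,-3}(1.7628)·e^{-i·-3·1.4453}. Compute d first:
Half-angle: c=0.636071, s=0.771630. N=√(120·6·1·5040)=1904.940944
The bounds max(0,m−m')=0 and min(l+m,l−m')=1 give 2 terms
  k=0: (−1)^4·1904.9409/(144)·0.6361^4·0.7716^4 = +0.767679
  k=1: (−1)^5·1904.9409/(240)·0.6361^2·0.7716^6 = -0.677856
d^4_{1,-3}(1.7628) = +0.767679 -0.677856 = +0.089823
D = (+0.530081-0.847947i)·(+0.089823)·(-0.367658-0.929961i) = -0.088336-0.016276i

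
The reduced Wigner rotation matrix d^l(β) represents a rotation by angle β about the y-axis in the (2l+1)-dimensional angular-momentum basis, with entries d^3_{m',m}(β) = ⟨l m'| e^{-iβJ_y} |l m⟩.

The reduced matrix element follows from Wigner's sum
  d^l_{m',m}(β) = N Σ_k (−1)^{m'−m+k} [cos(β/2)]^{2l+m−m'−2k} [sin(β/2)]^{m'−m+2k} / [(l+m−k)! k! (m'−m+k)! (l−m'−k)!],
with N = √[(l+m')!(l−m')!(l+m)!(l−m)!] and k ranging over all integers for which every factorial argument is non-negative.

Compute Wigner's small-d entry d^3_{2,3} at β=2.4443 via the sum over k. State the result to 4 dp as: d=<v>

d=0.0107

d^3_{2,3}(β=2.4443) via Wigner's sum:
c=cos(2.4443/2)=0.341626, s=sin(2.4443/2)=0.939836; N=√[120·1·720·1]=293.938769
Admissible k: 1..1 (factorial args all ≥0)
  k=1: (−1)^0·293.9388/(120)·0.3416^5·0.9398^1 = +0.010712
d^3_{2,3}(2.4443) = +0.010712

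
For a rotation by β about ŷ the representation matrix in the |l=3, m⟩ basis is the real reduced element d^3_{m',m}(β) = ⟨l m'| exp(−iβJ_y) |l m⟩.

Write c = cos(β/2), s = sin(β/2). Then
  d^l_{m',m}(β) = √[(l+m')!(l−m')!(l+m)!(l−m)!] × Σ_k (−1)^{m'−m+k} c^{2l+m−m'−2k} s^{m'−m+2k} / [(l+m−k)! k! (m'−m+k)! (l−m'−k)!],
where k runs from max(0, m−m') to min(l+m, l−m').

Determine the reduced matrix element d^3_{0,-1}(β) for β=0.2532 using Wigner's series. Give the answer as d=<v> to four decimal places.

d=-0.3999

d^3_{0,-1}(β=0.2532) via Wigner's sum:
With c≡cos(β/2)=0.991997 and s≡sin(β/2)=0.126262, N=[6·6·2·24]^{1/2}=41.569219
The bounds max(0,m−m')=0 and min(l+m,l−m')=2 give 3 terms
  k=0: (−1)^1·41.5692/(12)·0.9920^5·0.1263^1 = -0.420160
  k=1: (−1)^2·41.5692/(4)·0.9920^3·0.1263^3 = +0.020420
  k=2: (−1)^3·41.5692/(12)·0.9920^1·0.1263^5 = -0.000110
d^3_{0,-1}(0.2532) = -0.420160 +0.020420 -0.000110 = -0.399850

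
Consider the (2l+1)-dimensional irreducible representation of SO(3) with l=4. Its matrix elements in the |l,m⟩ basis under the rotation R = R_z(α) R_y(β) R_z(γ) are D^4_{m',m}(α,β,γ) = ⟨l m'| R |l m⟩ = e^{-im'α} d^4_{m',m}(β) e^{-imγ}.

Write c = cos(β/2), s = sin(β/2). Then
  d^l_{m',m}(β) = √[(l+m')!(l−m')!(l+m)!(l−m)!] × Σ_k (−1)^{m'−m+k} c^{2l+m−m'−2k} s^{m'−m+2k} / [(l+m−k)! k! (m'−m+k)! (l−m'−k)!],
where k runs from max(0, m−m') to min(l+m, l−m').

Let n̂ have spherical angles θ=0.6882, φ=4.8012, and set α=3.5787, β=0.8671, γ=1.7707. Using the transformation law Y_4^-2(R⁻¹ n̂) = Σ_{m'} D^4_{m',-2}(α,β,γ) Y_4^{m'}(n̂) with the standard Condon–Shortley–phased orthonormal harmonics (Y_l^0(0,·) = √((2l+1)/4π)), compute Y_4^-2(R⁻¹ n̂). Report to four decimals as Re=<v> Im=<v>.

Re=0.2464 Im=-0.3037

Need the full column D^4_{m',-2} for m'=−4..4 at α=3.5787, β=0.8671, γ=1.7707.
cos(β/2)=0.907480, sin(β/2)=0.420095
d^4_{-4,-2}: single k=2 term ⇒ +0.521551;  D = +0.284705-0.436988i
d^4_{-3,-2}: k∈[1..2] ⇒ +0.796657 -0.512169 = +0.284488;  D = -0.039792+0.281691i
d^4_{-2,-2}: k∈[0..2] ⇒ +0.459936 -1.182767 +0.316833 = -0.405998;  D = +0.118729+0.388250i
d^4_{-1,-2}: k∈[0..2] ⇒ -0.903324 +0.967909 -0.138281 = -0.073697;  D = -0.049359-0.054726i
d^4_{0,-2}: k∈[0..2] ⇒ +0.935059 -0.534353 +0.042942 = +0.443648;  D = -0.408660-0.172686i
d^4_{1,-2}: k∈[0..2] ⇒ -0.645273 +0.207422 -0.008890 = -0.446740;  D = -0.446430+0.016660i
d^4_{2,-2}: k∈[0..2] ⇒ +0.316833 -0.054318 +0.000970 = +0.263485;  D = -0.234387+0.120363i
d^4_{3,-2}: k∈[0..1] ⇒ -0.109757 +0.007840 = -0.101917;  D = -0.062429+0.080559i
d^4_{4,-2}: single k=0 term ⇒ +0.023952;  D = -0.005278+0.023363i
Y_4^{m'}(θ=0.6882,φ=4.8012) and Σ D·Y over m':
  (+0.2847-0.4370i)·(+0.0675-0.0250i)  (-0.0398+0.2817i)·(-0.0652-0.2390i)  (+0.1187+0.3883i)·(-0.4219+0.0757i)  (-0.0494-0.0547i)·(+0.0242+0.2719i)  (-0.4087-0.1727i)·(-0.2582+0.0000i)  (-0.4464+0.0167i)·(-0.0242+0.2719i)  (-0.2344+0.1204i)·(-0.4219-0.0757i)  (-0.0624+0.0806i)·(+0.0652-0.2390i)  (-0.0053+0.0234i)·(+0.0675+0.0250i)
Y_4^-2(R⁻¹ n̂) = +0.246402-0.303654i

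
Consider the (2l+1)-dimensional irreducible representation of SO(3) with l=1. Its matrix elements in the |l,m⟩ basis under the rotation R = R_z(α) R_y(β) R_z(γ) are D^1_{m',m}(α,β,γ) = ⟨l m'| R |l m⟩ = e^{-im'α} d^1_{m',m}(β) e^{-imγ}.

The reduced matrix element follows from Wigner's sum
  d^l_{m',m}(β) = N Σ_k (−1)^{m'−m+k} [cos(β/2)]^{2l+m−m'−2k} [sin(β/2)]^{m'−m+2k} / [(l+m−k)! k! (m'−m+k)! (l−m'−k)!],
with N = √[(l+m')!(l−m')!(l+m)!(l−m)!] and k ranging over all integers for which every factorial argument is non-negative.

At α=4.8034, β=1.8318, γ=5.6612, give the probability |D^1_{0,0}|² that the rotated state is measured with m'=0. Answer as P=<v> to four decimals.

P=0.0666

D^1_{0,0}(4.8034,1.8318,5.6612) = e^{-i·0·4.8034}·d^1_{0,0}(1.8318)·e^{-i·0·5.6612}. Compute d first:
c=cos(1.8318/2)=0.609077, s=sin(1.8318/2)=0.793111; N=√[1·1·1·1]=1.000000
k: max(0,(0)−(0))=0 … min(1+(0),1−(0))=1
  k=0: (−1)^0·1.0000/(1)·0.6091^2·0.7931^0 = +0.370975
  k=1: (−1)^1·1.0000/(1)·0.6091^0·0.7931^2 = -0.629025
d^1_{0,0}(1.8318) = +0.370975 -0.629025 = -0.258050
|D^1_{0,0}|² = |d^1_{0,0}(β)|² = (-0.258050)² = 0.066590 (the z-rotation phases have unit modulus)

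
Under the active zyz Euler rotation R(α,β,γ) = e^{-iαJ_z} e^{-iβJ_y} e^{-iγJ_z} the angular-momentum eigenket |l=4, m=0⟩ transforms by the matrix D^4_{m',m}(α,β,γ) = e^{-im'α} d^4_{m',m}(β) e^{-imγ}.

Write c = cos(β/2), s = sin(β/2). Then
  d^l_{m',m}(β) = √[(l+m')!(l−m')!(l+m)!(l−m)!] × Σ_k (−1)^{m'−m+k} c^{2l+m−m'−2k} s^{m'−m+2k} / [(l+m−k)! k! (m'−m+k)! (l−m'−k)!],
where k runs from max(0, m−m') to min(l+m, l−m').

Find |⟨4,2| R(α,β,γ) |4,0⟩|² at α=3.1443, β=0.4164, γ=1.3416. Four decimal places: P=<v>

Split into d^4_{2,0}(β=0.4164) × two z-phases.
With c≡cos(β/2)=0.978405 and s≡sin(β/2)=0.206699, N=[720·2·24·24]^{1/2}=910.735966
Admissible k: 0..2 (factorial args all ≥0)
  k=0: (−1)^2·910.7360/(96)·0.9784^6·0.2067^2 = +0.355557
  k=1: (−1)^3·910.7360/(36)·0.9784^4·0.2067^4 = -0.042317
  k=2: (−1)^4·910.7360/(96)·0.9784^2·0.2067^6 = +0.000708
d^4_{2,0}(0.4164) = +0.355557 -0.042317 +0.000708 = +0.313948
|D^4_{2,0}|² = |d^4_{2,0}(β)|² = (+0.313948)² = 0.098563 (the z-rotation phases have unit modulus)

P=0.0986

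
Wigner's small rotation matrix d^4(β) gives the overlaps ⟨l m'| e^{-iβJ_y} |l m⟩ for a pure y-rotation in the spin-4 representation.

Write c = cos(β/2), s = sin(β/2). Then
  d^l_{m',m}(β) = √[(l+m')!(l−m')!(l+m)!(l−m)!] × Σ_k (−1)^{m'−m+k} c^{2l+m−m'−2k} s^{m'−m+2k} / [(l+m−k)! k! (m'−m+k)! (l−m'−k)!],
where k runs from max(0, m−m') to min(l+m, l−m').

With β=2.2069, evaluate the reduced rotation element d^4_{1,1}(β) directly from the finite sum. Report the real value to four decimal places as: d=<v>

d^4_{1,1}(β=2.2069) via Wigner's sum:
With c≡cos(β/2)=0.450519 and s≡sin(β/2)=0.892767, N=[120·6·120·6]^{1/2}=720.000000
The bounds max(0,m−m')=0 and min(l+m,l−m')=3 give 4 terms
  k=0: (−1)^0·720.0000/(720)·0.4505^8·0.8928^0 = +0.001697
  k=1: (−1)^1·720.0000/(48)·0.4505^6·0.8928^2 = -0.099964
  k=2: (−1)^2·720.0000/(24)·0.4505^4·0.8928^4 = +0.785100
  k=3: (−1)^3·720.0000/(72)·0.4505^2·0.8928^6 = -1.027672
d^4_{1,1}(2.2069) = +0.001697 -0.099964 +0.785100 -1.027672 = -0.340838

d=-0.3408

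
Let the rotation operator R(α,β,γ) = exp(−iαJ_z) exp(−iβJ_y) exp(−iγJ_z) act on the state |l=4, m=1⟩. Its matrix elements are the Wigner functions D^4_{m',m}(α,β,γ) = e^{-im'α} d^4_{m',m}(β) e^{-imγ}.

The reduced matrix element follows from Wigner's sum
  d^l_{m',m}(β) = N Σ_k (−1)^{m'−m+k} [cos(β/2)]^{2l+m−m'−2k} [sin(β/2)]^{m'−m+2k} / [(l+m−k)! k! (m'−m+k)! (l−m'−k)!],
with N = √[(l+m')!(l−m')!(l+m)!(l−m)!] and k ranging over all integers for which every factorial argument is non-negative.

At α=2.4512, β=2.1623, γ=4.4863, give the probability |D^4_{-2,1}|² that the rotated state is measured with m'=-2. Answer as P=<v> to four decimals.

P=0.0158

Split into d^4_{-2,1}(β=2.1623) × two z-phases.
c=cos(2.1623/2)=0.470314, s=sin(2.1623/2)=0.882499; N=√[2·720·120·6]=1018.233765
The bounds max(0,m−m')=3 and min(l+m,l−m')=5 give 3 terms
  k=3: (−1)^0·1018.2338/(72)·0.4703^5·0.8825^3 = +0.223664
  k=4: (−1)^1·1018.2338/(48)·0.4703^3·0.8825^5 = -1.181248
  k=5: (−1)^2·1018.2338/(240)·0.4703^1·0.8825^7 = +0.831810
d^4_{-2,1}(2.1623) = +0.223664 -1.181248 +0.831810 = -0.125773
|D^4_{-2,1}|² = |d^4_{-2,1}(β)|² = (-0.125773)² = 0.015819 (the z-rotation phases have unit modulus)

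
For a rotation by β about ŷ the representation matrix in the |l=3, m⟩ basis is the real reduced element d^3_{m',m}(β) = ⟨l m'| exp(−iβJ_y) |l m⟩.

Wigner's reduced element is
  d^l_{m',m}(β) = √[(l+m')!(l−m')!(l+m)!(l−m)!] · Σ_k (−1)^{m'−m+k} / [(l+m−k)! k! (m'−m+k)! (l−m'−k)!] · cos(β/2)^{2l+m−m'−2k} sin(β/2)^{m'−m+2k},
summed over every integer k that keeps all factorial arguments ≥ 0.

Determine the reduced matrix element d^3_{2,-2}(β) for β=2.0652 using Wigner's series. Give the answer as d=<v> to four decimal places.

d=0.3133

d^3_{2,-2}(β=2.0652) via Wigner's sum:
c=cos(2.0652/2)=0.512588, s=sin(2.0652/2)=0.858635; N=√[120·1·1·120]=120.000000
The bounds max(0,m−m')=0 and min(l+m,l−m')=1 give 2 terms
  k=0: (−1)^4·120.0000/(24)·0.5126^2·0.8586^4 = +0.714070
  k=1: (−1)^5·120.0000/(120)·0.5126^0·0.8586^6 = -0.400729
d^3_{2,-2}(2.0652) = +0.714070 -0.400729 = +0.313341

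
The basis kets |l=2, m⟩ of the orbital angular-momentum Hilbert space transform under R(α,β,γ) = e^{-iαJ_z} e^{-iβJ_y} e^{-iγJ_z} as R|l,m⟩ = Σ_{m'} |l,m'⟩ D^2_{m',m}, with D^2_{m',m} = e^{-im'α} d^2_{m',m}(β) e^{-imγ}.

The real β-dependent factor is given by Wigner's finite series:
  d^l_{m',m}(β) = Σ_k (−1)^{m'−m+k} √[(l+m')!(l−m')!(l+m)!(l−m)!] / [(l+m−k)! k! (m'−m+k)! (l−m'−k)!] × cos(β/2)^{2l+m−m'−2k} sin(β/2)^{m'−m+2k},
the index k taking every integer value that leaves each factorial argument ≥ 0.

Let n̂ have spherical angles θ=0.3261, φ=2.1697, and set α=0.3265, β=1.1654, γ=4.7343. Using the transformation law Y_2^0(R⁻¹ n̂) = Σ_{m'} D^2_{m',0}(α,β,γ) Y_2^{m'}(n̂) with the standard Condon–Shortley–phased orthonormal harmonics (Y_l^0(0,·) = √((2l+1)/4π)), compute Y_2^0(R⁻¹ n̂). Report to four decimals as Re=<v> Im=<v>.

Re=-0.2334 Im=0.0000

Need the full column D^2_{m',0} for m'=−2..2 at α=0.3265, β=1.1654, γ=4.7343.
cos(β/2)=0.834980, sin(β/2)=0.550280
d^2_{-2,0}: single k=2 term ⇒ +0.517125;  D = +0.410734+0.314191i
d^2_{-1,0}: k∈[1..2] ⇒ +0.784671 -0.340803 = +0.443868;  D = +0.420419+0.142362i
d^2_{0,0}: k∈[0..2] ⇒ +0.486076 -0.844462 +0.091693 = -0.266693;  D = -0.266693+0.000000i
d^2_{1,0}: k∈[0..1] ⇒ -0.784671 +0.340803 = -0.443868;  D = -0.420419+0.142362i
d^2_{2,0}: single k=0 term ⇒ +0.517125;  D = +0.410734-0.314191i
Y_2^{m'}(θ=0.3261,φ=2.1697) and Σ D·Y over m':
  (+0.4107+0.3142i)·(-0.0144+0.0369i)  (+0.4204+0.1424i)·(-0.1322-0.1936i)  (-0.2667+0.0000i)·(+0.5337+0.0000i)  (-0.4204+0.1424i)·(+0.1322-0.1936i)  (+0.4107-0.3142i)·(-0.0144-0.0369i)
Y_2^0(R⁻¹ n̂) = -0.233388-0.000000i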